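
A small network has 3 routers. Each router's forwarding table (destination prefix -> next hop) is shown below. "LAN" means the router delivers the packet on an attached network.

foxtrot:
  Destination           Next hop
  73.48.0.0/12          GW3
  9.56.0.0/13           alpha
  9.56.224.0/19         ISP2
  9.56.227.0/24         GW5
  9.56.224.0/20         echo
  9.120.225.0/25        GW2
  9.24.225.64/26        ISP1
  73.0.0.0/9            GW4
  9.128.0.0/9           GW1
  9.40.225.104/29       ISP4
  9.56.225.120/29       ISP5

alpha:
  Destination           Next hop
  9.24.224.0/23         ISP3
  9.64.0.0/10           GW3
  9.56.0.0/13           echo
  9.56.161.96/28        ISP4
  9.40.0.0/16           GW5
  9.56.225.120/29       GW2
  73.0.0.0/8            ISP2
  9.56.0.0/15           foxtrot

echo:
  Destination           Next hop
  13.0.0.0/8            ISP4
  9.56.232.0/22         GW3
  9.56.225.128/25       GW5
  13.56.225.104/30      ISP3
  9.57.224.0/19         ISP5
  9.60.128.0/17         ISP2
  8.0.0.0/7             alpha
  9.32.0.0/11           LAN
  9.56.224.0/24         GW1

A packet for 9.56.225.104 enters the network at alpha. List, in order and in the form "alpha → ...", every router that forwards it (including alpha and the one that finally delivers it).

At alpha: longest match for 9.56.225.104 is 9.56.0.0/15 -> foxtrot
At foxtrot: longest match for 9.56.225.104 is 9.56.224.0/20 -> echo
At echo: longest match for 9.56.225.104 is 9.32.0.0/11 -> LAN

alpha → foxtrot → echo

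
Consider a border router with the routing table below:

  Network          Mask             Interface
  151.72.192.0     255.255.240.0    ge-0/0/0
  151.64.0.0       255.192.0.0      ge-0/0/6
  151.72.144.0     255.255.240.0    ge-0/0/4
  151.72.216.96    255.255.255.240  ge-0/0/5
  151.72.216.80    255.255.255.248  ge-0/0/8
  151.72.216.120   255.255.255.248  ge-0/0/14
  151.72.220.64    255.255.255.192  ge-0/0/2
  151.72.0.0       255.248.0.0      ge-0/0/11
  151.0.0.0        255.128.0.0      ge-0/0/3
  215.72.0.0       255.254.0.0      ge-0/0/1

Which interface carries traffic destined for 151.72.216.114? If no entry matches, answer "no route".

ge-0/0/11

Routes whose prefix contains 151.72.216.114:
  151.0.0.0/9 (151.0.0.0 - 151.127.255.255) -> ge-0/0/3
  151.64.0.0/10 (151.64.0.0 - 151.127.255.255) -> ge-0/0/6
  151.72.0.0/13 (151.72.0.0 - 151.79.255.255) -> ge-0/0/11
More-specific entries that do NOT match:
  151.72.216.80/29 (151.72.216.80 - 151.72.216.87) does not contain 151.72.216.114
  151.72.216.120/29 (151.72.216.120 - 151.72.216.127) does not contain 151.72.216.114
  151.72.216.96/28 (151.72.216.96 - 151.72.216.111) does not contain 151.72.216.114
  151.72.220.64/26 (151.72.220.64 - 151.72.220.127) does not contain 151.72.216.114
  151.72.192.0/20 (151.72.192.0 - 151.72.207.255) does not contain 151.72.216.114
  151.72.144.0/20 (151.72.144.0 - 151.72.159.255) does not contain 151.72.216.114
  215.72.0.0/15 (215.72.0.0 - 215.73.255.255) does not contain 151.72.216.114
Longest matching prefix is /13 -> interface ge-0/0/11.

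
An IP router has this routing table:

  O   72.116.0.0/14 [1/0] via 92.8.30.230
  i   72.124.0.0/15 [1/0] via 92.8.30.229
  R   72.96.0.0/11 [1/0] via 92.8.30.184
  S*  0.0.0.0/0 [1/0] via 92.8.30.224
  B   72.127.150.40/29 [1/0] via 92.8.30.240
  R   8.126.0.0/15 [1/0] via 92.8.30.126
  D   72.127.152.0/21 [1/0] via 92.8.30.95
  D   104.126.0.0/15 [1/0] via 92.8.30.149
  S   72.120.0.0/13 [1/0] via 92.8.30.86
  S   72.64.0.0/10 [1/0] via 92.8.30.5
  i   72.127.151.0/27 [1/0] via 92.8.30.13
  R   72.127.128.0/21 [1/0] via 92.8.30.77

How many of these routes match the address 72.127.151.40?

4

Prefixes containing 72.127.151.40:
  0.0.0.0/0 (default, matches everything)
  72.64.0.0/10 (72.64.0.0 - 72.127.255.255)
  72.96.0.0/11 (72.96.0.0 - 72.127.255.255)
  72.120.0.0/13 (72.120.0.0 - 72.127.255.255)
Total matching entries: 4.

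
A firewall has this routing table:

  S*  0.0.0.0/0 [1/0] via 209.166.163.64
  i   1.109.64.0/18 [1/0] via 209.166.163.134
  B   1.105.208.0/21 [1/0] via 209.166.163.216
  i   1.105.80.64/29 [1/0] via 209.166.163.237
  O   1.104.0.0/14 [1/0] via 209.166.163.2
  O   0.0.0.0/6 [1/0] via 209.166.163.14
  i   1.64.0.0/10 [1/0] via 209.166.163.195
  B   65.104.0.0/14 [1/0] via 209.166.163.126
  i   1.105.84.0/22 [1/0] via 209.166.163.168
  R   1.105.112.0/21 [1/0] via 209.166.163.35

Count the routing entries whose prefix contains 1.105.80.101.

4

Prefixes containing 1.105.80.101:
  0.0.0.0/0 (default, matches everything)
  0.0.0.0/6 (0.0.0.0 - 3.255.255.255)
  1.64.0.0/10 (1.64.0.0 - 1.127.255.255)
  1.104.0.0/14 (1.104.0.0 - 1.107.255.255)
Total matching entries: 4.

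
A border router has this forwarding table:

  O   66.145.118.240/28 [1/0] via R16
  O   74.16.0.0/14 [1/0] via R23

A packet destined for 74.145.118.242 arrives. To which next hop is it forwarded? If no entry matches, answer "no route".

No entry's prefix contains 74.145.118.242; there is no default route.

no route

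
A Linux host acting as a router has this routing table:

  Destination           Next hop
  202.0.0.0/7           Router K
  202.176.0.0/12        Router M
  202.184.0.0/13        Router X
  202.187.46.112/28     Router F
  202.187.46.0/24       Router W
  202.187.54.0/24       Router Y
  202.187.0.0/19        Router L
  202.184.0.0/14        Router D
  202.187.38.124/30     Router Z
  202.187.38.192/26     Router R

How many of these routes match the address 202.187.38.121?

4

Prefixes containing 202.187.38.121:
  202.0.0.0/7 (202.0.0.0 - 203.255.255.255)
  202.176.0.0/12 (202.176.0.0 - 202.191.255.255)
  202.184.0.0/13 (202.184.0.0 - 202.191.255.255)
  202.184.0.0/14 (202.184.0.0 - 202.187.255.255)
Total matching entries: 4.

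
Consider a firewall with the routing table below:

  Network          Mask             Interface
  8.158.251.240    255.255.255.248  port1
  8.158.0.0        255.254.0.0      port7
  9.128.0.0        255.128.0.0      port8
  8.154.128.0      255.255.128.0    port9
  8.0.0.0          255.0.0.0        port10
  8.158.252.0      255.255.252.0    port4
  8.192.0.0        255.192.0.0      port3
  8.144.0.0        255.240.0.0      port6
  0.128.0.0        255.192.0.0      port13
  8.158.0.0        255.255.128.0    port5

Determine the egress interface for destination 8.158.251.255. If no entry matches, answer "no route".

Routes whose prefix contains 8.158.251.255:
  8.0.0.0/8 (8.0.0.0 - 8.255.255.255) -> port10
  8.144.0.0/12 (8.144.0.0 - 8.159.255.255) -> port6
  8.158.0.0/15 (8.158.0.0 - 8.159.255.255) -> port7
More-specific entries that do NOT match:
  8.158.251.240/29 (8.158.251.240 - 8.158.251.247) does not contain 8.158.251.255
  8.158.252.0/22 (8.158.252.0 - 8.158.255.255) does not contain 8.158.251.255
  8.154.128.0/17 (8.154.128.0 - 8.154.255.255) does not contain 8.158.251.255
  8.158.0.0/17 (8.158.0.0 - 8.158.127.255) does not contain 8.158.251.255
Longest matching prefix is /15 -> interface port7.

port7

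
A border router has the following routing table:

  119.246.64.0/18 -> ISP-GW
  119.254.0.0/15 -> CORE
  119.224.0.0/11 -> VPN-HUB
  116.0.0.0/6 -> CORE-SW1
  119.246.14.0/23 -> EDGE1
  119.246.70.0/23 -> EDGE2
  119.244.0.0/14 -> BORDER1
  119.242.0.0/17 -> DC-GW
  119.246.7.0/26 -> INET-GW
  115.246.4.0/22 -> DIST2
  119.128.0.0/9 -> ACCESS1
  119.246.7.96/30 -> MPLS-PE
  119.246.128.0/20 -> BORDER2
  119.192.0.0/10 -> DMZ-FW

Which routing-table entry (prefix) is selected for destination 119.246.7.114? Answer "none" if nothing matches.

119.244.0.0/14

Entries matching 119.246.7.114:
  116.0.0.0/6 (116.0.0.0 - 119.255.255.255)
  119.128.0.0/9 (119.128.0.0 - 119.255.255.255)
  119.192.0.0/10 (119.192.0.0 - 119.255.255.255)
  119.224.0.0/11 (119.224.0.0 - 119.255.255.255)
  119.244.0.0/14 (119.244.0.0 - 119.247.255.255)
Most specific is 119.244.0.0/14.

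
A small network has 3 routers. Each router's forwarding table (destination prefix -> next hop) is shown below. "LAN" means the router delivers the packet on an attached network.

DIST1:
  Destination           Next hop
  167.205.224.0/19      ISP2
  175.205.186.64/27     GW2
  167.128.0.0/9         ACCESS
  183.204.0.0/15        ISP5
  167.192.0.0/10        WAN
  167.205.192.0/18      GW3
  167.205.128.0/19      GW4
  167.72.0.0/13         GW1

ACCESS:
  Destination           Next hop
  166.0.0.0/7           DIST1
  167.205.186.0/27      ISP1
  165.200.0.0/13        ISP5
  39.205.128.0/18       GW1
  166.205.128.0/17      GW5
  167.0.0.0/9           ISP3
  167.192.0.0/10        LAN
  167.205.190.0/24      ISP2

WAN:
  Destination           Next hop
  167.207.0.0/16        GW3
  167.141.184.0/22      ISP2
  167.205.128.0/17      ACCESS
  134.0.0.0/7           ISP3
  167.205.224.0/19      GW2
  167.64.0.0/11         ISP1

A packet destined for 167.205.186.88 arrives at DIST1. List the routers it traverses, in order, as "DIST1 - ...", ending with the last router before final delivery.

DIST1 - WAN - ACCESS

At DIST1: longest match for 167.205.186.88 is 167.192.0.0/10 -> WAN
At WAN: longest match for 167.205.186.88 is 167.205.128.0/17 -> ACCESS
At ACCESS: longest match for 167.205.186.88 is 167.192.0.0/10 -> LAN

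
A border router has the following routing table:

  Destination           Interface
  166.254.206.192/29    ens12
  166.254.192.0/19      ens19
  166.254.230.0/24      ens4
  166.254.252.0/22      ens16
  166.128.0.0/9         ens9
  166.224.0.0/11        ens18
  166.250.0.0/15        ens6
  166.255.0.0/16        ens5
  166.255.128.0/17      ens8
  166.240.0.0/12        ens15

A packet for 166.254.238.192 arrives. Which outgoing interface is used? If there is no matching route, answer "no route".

Routes whose prefix contains 166.254.238.192:
  166.128.0.0/9 (166.128.0.0 - 166.255.255.255) -> ens9
  166.224.0.0/11 (166.224.0.0 - 166.255.255.255) -> ens18
  166.240.0.0/12 (166.240.0.0 - 166.255.255.255) -> ens15
More-specific entries that do NOT match:
  166.254.206.192/29 (166.254.206.192 - 166.254.206.199) does not contain 166.254.238.192
  166.254.230.0/24 (166.254.230.0 - 166.254.230.255) does not contain 166.254.238.192
  166.254.252.0/22 (166.254.252.0 - 166.254.255.255) does not contain 166.254.238.192
  166.254.192.0/19 (166.254.192.0 - 166.254.223.255) does not contain 166.254.238.192
  166.255.128.0/17 (166.255.128.0 - 166.255.255.255) does not contain 166.254.238.192
  166.255.0.0/16 (166.255.0.0 - 166.255.255.255) does not contain 166.254.238.192
  166.250.0.0/15 (166.250.0.0 - 166.251.255.255) does not contain 166.254.238.192
Longest matching prefix is /12 -> interface ens15.

ens15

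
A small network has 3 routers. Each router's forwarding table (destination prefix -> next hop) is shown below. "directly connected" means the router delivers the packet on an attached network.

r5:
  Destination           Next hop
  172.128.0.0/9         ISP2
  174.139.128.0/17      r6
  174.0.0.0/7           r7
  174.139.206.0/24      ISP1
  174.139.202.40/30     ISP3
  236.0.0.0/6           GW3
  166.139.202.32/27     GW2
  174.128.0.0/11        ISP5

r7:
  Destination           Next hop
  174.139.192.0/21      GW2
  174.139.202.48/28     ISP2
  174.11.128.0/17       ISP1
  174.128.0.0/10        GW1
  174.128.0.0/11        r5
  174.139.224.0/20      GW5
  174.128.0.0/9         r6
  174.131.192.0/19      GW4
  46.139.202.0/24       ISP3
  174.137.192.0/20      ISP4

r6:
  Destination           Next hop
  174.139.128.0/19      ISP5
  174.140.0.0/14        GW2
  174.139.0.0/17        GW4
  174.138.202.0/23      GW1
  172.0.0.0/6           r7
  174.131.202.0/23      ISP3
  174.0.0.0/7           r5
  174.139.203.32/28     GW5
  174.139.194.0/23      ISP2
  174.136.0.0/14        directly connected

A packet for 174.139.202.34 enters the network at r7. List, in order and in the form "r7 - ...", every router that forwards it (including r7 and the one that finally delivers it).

At r7: longest match for 174.139.202.34 is 174.128.0.0/11 -> r5
At r5: longest match for 174.139.202.34 is 174.139.128.0/17 -> r6
At r6: longest match for 174.139.202.34 is 174.136.0.0/14 -> directly connected

r7 - r5 - r6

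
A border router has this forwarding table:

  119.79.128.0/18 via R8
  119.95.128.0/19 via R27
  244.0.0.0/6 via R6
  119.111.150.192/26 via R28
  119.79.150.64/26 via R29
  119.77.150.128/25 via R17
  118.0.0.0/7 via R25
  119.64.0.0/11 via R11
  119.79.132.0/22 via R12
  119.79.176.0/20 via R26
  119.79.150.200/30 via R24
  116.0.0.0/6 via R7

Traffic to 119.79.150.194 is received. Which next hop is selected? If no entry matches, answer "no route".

Routes whose prefix contains 119.79.150.194:
  116.0.0.0/6 (116.0.0.0 - 119.255.255.255) -> R7
  118.0.0.0/7 (118.0.0.0 - 119.255.255.255) -> R25
  119.64.0.0/11 (119.64.0.0 - 119.95.255.255) -> R11
  119.79.128.0/18 (119.79.128.0 - 119.79.191.255) -> R8
More-specific entries that do NOT match:
  119.79.150.200/30 (119.79.150.200 - 119.79.150.203) does not contain 119.79.150.194
  119.111.150.192/26 (119.111.150.192 - 119.111.150.255) does not contain 119.79.150.194
  119.79.150.64/26 (119.79.150.64 - 119.79.150.127) does not contain 119.79.150.194
  119.77.150.128/25 (119.77.150.128 - 119.77.150.255) does not contain 119.79.150.194
  119.79.132.0/22 (119.79.132.0 - 119.79.135.255) does not contain 119.79.150.194
  119.79.176.0/20 (119.79.176.0 - 119.79.191.255) does not contain 119.79.150.194
  119.95.128.0/19 (119.95.128.0 - 119.95.159.255) does not contain 119.79.150.194
Longest matching prefix is /18 -> next hop R8.

R8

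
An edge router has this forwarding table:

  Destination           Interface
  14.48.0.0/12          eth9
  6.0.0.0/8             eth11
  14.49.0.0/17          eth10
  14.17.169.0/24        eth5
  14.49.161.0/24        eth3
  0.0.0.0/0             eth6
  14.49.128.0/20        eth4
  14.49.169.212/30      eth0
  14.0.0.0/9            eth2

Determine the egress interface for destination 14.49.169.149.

eth9

Routes whose prefix contains 14.49.169.149:
  0.0.0.0/0 (default, matches everything) -> eth6
  14.0.0.0/9 (14.0.0.0 - 14.127.255.255) -> eth2
  14.48.0.0/12 (14.48.0.0 - 14.63.255.255) -> eth9
More-specific entries that do NOT match:
  14.49.169.212/30 (14.49.169.212 - 14.49.169.215) does not contain 14.49.169.149
  14.17.169.0/24 (14.17.169.0 - 14.17.169.255) does not contain 14.49.169.149
  14.49.161.0/24 (14.49.161.0 - 14.49.161.255) does not contain 14.49.169.149
  14.49.128.0/20 (14.49.128.0 - 14.49.143.255) does not contain 14.49.169.149
  14.49.0.0/17 (14.49.0.0 - 14.49.127.255) does not contain 14.49.169.149
Longest matching prefix is /12 -> interface eth9.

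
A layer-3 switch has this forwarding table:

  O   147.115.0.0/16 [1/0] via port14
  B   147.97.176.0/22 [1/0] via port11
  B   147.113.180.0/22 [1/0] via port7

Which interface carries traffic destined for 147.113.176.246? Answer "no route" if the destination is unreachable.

No entry's prefix contains 147.113.176.246; there is no default route.

no route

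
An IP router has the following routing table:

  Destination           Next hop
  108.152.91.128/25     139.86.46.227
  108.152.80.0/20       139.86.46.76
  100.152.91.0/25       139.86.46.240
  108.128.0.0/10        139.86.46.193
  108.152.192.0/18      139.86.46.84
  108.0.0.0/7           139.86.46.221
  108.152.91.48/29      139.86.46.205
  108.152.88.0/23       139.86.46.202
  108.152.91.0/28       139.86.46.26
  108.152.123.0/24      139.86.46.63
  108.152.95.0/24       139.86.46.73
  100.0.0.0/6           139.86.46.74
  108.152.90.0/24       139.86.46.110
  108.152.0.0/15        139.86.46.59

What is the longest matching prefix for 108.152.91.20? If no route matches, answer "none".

Entries matching 108.152.91.20:
  108.0.0.0/7 (108.0.0.0 - 109.255.255.255)
  108.128.0.0/10 (108.128.0.0 - 108.191.255.255)
  108.152.0.0/15 (108.152.0.0 - 108.153.255.255)
  108.152.80.0/20 (108.152.80.0 - 108.152.95.255)
Most specific is 108.152.80.0/20.

108.152.80.0/20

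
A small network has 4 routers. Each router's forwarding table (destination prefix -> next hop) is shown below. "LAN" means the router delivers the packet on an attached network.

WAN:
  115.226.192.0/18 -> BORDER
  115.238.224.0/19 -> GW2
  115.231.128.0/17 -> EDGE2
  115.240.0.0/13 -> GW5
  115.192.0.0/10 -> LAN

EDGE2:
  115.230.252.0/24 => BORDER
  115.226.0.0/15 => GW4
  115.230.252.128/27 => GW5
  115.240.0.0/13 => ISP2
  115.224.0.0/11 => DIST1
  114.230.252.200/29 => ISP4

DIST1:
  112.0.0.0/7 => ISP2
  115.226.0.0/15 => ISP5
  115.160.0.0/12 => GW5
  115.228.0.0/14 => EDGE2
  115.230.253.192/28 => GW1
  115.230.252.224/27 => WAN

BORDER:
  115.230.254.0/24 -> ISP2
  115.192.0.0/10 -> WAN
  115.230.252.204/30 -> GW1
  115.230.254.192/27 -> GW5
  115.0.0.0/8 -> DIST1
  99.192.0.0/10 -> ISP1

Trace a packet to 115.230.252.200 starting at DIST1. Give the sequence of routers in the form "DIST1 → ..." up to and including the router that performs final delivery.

At DIST1: longest match for 115.230.252.200 is 115.228.0.0/14 -> EDGE2
At EDGE2: longest match for 115.230.252.200 is 115.230.252.0/24 -> BORDER
At BORDER: longest match for 115.230.252.200 is 115.192.0.0/10 -> WAN
At WAN: longest match for 115.230.252.200 is 115.192.0.0/10 -> LAN

DIST1 → EDGE2 → BORDER → WAN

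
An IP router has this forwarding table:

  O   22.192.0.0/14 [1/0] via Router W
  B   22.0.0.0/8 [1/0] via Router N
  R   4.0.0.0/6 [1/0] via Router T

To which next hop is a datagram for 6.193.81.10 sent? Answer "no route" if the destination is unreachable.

Routes whose prefix contains 6.193.81.10:
  4.0.0.0/6 (4.0.0.0 - 7.255.255.255) -> Router T
More-specific entries that do NOT match:
  22.192.0.0/14 (22.192.0.0 - 22.195.255.255) does not contain 6.193.81.10
  22.0.0.0/8 (22.0.0.0 - 22.255.255.255) does not contain 6.193.81.10
Longest matching prefix is /6 -> next hop Router T.

Router T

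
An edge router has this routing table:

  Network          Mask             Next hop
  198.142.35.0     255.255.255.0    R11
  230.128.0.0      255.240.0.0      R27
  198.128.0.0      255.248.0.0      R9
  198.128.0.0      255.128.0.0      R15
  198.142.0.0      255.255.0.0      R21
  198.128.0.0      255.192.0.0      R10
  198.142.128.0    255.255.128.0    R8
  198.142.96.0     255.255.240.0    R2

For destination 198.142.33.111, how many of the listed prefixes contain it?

3

Prefixes containing 198.142.33.111:
  198.128.0.0/9 (198.128.0.0 - 198.255.255.255)
  198.128.0.0/10 (198.128.0.0 - 198.191.255.255)
  198.142.0.0/16 (198.142.0.0 - 198.142.255.255)
Total matching entries: 3.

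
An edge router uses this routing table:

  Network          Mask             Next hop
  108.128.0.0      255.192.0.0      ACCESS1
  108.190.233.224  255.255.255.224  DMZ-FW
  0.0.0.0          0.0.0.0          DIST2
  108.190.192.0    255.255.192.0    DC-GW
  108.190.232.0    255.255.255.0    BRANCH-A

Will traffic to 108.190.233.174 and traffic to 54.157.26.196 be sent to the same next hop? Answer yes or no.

no

108.190.233.174: longest match 108.190.192.0/18 -> DC-GW
54.157.26.196: longest match 0.0.0.0/0 -> DIST2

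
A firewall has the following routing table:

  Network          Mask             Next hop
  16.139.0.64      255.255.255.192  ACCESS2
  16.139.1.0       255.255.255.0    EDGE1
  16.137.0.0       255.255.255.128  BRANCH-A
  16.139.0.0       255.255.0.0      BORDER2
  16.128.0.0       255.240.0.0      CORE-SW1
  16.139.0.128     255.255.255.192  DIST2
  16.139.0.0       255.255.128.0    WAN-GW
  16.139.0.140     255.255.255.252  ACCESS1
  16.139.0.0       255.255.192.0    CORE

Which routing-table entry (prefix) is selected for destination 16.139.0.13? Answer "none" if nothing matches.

Entries matching 16.139.0.13:
  16.128.0.0/12 (16.128.0.0 - 16.143.255.255)
  16.139.0.0/16 (16.139.0.0 - 16.139.255.255)
  16.139.0.0/17 (16.139.0.0 - 16.139.127.255)
  16.139.0.0/18 (16.139.0.0 - 16.139.63.255)
Most specific is 16.139.0.0/18.

16.139.0.0/18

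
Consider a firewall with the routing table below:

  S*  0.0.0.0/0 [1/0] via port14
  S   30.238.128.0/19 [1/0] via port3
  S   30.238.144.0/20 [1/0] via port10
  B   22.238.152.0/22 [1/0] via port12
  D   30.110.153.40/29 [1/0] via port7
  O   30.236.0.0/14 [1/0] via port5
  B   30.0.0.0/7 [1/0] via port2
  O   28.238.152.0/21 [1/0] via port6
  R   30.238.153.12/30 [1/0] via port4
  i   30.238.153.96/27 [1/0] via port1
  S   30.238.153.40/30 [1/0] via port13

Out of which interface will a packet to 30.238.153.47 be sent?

port10

Routes whose prefix contains 30.238.153.47:
  0.0.0.0/0 (default, matches everything) -> port14
  30.0.0.0/7 (30.0.0.0 - 31.255.255.255) -> port2
  30.236.0.0/14 (30.236.0.0 - 30.239.255.255) -> port5
  30.238.128.0/19 (30.238.128.0 - 30.238.159.255) -> port3
  30.238.144.0/20 (30.238.144.0 - 30.238.159.255) -> port10
More-specific entries that do NOT match:
  30.238.153.12/30 (30.238.153.12 - 30.238.153.15) does not contain 30.238.153.47
  30.238.153.40/30 (30.238.153.40 - 30.238.153.43) does not contain 30.238.153.47
  30.110.153.40/29 (30.110.153.40 - 30.110.153.47) does not contain 30.238.153.47
  30.238.153.96/27 (30.238.153.96 - 30.238.153.127) does not contain 30.238.153.47
  22.238.152.0/22 (22.238.152.0 - 22.238.155.255) does not contain 30.238.153.47
  28.238.152.0/21 (28.238.152.0 - 28.238.159.255) does not contain 30.238.153.47
Longest matching prefix is /20 -> interface port10.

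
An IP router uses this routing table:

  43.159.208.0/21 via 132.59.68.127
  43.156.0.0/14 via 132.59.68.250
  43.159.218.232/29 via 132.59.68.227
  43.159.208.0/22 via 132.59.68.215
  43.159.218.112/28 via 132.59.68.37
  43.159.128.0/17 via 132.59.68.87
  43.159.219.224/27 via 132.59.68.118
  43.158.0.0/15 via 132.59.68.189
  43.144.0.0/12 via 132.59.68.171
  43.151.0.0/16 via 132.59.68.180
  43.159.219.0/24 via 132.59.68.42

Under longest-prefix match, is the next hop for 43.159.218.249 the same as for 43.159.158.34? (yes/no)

yes

43.159.218.249: longest match 43.159.128.0/17 -> 132.59.68.87
43.159.158.34: longest match 43.159.128.0/17 -> 132.59.68.87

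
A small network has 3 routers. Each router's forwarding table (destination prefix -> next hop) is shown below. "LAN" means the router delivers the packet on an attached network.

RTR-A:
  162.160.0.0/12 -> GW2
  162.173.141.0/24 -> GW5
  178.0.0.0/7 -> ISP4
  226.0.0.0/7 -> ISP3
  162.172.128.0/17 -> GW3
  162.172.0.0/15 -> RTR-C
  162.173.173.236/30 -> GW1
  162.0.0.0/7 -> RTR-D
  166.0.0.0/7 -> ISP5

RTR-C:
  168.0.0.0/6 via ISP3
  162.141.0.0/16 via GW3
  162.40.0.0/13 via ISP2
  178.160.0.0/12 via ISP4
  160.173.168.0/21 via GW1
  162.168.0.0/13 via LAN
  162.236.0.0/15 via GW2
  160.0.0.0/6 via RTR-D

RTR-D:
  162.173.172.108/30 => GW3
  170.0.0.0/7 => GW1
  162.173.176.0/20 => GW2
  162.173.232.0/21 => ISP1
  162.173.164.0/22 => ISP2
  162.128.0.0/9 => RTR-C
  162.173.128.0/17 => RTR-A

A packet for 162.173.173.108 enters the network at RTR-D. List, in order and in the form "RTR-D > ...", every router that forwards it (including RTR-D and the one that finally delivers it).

At RTR-D: longest match for 162.173.173.108 is 162.173.128.0/17 -> RTR-A
At RTR-A: longest match for 162.173.173.108 is 162.172.0.0/15 -> RTR-C
At RTR-C: longest match for 162.173.173.108 is 162.168.0.0/13 -> LAN

RTR-D > RTR-A > RTR-C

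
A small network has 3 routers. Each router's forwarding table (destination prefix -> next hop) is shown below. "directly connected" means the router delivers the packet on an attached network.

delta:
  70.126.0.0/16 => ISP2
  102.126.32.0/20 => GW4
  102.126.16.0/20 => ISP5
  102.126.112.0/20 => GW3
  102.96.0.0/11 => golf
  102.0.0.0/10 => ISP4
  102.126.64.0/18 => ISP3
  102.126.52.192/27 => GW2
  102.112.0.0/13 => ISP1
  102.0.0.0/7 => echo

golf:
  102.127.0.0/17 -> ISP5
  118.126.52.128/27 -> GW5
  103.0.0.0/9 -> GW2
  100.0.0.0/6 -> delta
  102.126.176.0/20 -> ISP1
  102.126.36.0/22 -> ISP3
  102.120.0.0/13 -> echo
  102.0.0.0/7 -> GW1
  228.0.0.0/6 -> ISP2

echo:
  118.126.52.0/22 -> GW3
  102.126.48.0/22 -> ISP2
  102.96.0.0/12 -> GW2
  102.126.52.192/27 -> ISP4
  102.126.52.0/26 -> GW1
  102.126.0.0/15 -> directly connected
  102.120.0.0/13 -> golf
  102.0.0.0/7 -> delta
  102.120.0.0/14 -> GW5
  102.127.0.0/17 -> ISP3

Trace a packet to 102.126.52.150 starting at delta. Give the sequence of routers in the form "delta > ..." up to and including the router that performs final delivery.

At delta: longest match for 102.126.52.150 is 102.96.0.0/11 -> golf
At golf: longest match for 102.126.52.150 is 102.120.0.0/13 -> echo
At echo: longest match for 102.126.52.150 is 102.126.0.0/15 -> directly connected

delta > golf > echo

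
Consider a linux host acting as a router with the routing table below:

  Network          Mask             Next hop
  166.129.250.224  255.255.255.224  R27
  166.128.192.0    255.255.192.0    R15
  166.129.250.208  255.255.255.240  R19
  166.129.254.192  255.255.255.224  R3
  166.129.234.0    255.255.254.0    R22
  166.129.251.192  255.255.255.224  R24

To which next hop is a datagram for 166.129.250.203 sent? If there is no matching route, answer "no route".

no route

No entry's prefix contains 166.129.250.203; there is no default route.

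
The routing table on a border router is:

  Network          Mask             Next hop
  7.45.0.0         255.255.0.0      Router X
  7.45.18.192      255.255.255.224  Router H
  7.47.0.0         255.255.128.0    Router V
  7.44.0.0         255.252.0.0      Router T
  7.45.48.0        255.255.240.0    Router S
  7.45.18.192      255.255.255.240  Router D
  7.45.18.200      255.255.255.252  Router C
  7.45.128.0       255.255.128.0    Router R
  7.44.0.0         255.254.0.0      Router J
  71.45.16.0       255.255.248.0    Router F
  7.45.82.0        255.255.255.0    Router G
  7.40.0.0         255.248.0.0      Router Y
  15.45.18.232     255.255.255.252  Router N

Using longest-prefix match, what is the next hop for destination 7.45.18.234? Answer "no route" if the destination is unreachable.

Routes whose prefix contains 7.45.18.234:
  7.40.0.0/13 (7.40.0.0 - 7.47.255.255) -> Router Y
  7.44.0.0/14 (7.44.0.0 - 7.47.255.255) -> Router T
  7.44.0.0/15 (7.44.0.0 - 7.45.255.255) -> Router J
  7.45.0.0/16 (7.45.0.0 - 7.45.255.255) -> Router X
More-specific entries that do NOT match:
  7.45.18.200/30 (7.45.18.200 - 7.45.18.203) does not contain 7.45.18.234
  15.45.18.232/30 (15.45.18.232 - 15.45.18.235) does not contain 7.45.18.234
  7.45.18.192/28 (7.45.18.192 - 7.45.18.207) does not contain 7.45.18.234
  7.45.18.192/27 (7.45.18.192 - 7.45.18.223) does not contain 7.45.18.234
  7.45.82.0/24 (7.45.82.0 - 7.45.82.255) does not contain 7.45.18.234
  71.45.16.0/21 (71.45.16.0 - 71.45.23.255) does not contain 7.45.18.234
  7.45.48.0/20 (7.45.48.0 - 7.45.63.255) does not contain 7.45.18.234
  7.47.0.0/17 (7.47.0.0 - 7.47.127.255) does not contain 7.45.18.234
  7.45.128.0/17 (7.45.128.0 - 7.45.255.255) does not contain 7.45.18.234
Longest matching prefix is /16 -> next hop Router X.

Router X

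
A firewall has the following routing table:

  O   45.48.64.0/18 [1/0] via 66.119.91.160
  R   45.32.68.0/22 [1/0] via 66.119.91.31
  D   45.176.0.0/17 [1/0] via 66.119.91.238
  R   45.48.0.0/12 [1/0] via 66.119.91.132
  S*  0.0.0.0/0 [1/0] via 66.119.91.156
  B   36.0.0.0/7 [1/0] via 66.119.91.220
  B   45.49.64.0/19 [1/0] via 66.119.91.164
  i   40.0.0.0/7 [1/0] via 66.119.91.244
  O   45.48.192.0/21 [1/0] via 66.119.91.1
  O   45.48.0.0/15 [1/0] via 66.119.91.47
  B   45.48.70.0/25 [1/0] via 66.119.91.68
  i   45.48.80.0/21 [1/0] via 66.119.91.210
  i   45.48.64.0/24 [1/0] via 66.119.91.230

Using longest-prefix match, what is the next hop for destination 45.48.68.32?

66.119.91.160

Routes whose prefix contains 45.48.68.32:
  0.0.0.0/0 (default, matches everything) -> 66.119.91.156
  45.48.0.0/12 (45.48.0.0 - 45.63.255.255) -> 66.119.91.132
  45.48.0.0/15 (45.48.0.0 - 45.49.255.255) -> 66.119.91.47
  45.48.64.0/18 (45.48.64.0 - 45.48.127.255) -> 66.119.91.160
More-specific entries that do NOT match:
  45.48.70.0/25 (45.48.70.0 - 45.48.70.127) does not contain 45.48.68.32
  45.48.64.0/24 (45.48.64.0 - 45.48.64.255) does not contain 45.48.68.32
  45.32.68.0/22 (45.32.68.0 - 45.32.71.255) does not contain 45.48.68.32
  45.48.192.0/21 (45.48.192.0 - 45.48.199.255) does not contain 45.48.68.32
  45.48.80.0/21 (45.48.80.0 - 45.48.87.255) does not contain 45.48.68.32
  45.49.64.0/19 (45.49.64.0 - 45.49.95.255) does not contain 45.48.68.32
Longest matching prefix is /18 -> next hop 66.119.91.160.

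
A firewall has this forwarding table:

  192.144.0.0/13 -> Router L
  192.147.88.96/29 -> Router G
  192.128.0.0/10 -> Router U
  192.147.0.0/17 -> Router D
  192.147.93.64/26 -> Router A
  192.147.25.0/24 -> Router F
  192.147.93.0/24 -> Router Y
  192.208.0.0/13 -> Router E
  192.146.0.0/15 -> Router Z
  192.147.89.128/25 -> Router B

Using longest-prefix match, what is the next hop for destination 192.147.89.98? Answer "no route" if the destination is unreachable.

Routes whose prefix contains 192.147.89.98:
  192.128.0.0/10 (192.128.0.0 - 192.191.255.255) -> Router U
  192.144.0.0/13 (192.144.0.0 - 192.151.255.255) -> Router L
  192.146.0.0/15 (192.146.0.0 - 192.147.255.255) -> Router Z
  192.147.0.0/17 (192.147.0.0 - 192.147.127.255) -> Router D
More-specific entries that do NOT match:
  192.147.88.96/29 (192.147.88.96 - 192.147.88.103) does not contain 192.147.89.98
  192.147.93.64/26 (192.147.93.64 - 192.147.93.127) does not contain 192.147.89.98
  192.147.89.128/25 (192.147.89.128 - 192.147.89.255) does not contain 192.147.89.98
  192.147.25.0/24 (192.147.25.0 - 192.147.25.255) does not contain 192.147.89.98
  192.147.93.0/24 (192.147.93.0 - 192.147.93.255) does not contain 192.147.89.98
Longest matching prefix is /17 -> next hop Router D.

Router D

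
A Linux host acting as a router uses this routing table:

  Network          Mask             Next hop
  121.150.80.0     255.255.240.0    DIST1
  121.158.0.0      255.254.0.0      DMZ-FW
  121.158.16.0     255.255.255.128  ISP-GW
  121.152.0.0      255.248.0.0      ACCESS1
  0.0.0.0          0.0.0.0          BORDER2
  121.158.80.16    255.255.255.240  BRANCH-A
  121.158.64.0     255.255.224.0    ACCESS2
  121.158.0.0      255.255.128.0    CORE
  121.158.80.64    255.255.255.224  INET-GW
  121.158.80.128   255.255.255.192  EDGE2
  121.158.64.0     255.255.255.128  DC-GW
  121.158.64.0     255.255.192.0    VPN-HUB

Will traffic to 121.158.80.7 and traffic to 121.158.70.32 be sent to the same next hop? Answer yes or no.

yes

121.158.80.7: longest match 121.158.64.0/19 -> ACCESS2
121.158.70.32: longest match 121.158.64.0/19 -> ACCESS2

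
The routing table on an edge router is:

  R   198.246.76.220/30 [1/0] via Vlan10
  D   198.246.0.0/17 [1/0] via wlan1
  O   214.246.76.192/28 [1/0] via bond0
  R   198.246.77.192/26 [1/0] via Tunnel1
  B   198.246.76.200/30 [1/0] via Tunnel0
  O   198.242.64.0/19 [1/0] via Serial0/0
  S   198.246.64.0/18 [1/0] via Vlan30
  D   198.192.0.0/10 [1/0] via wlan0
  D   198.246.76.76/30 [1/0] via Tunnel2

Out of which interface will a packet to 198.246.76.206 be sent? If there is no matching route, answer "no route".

Routes whose prefix contains 198.246.76.206:
  198.192.0.0/10 (198.192.0.0 - 198.255.255.255) -> wlan0
  198.246.0.0/17 (198.246.0.0 - 198.246.127.255) -> wlan1
  198.246.64.0/18 (198.246.64.0 - 198.246.127.255) -> Vlan30
More-specific entries that do NOT match:
  198.246.76.220/30 (198.246.76.220 - 198.246.76.223) does not contain 198.246.76.206
  198.246.76.200/30 (198.246.76.200 - 198.246.76.203) does not contain 198.246.76.206
  198.246.76.76/30 (198.246.76.76 - 198.246.76.79) does not contain 198.246.76.206
  214.246.76.192/28 (214.246.76.192 - 214.246.76.207) does not contain 198.246.76.206
  198.246.77.192/26 (198.246.77.192 - 198.246.77.255) does not contain 198.246.76.206
  198.242.64.0/19 (198.242.64.0 - 198.242.95.255) does not contain 198.246.76.206
Longest matching prefix is /18 -> interface Vlan30.

Vlan30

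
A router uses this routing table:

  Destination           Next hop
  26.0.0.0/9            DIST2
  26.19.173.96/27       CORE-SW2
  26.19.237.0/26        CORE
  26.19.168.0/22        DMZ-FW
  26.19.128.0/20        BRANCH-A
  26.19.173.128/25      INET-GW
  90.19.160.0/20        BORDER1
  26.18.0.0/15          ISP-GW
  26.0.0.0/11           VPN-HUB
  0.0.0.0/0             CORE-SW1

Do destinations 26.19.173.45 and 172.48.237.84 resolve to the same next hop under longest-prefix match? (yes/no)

no

26.19.173.45: longest match 26.18.0.0/15 -> ISP-GW
172.48.237.84: longest match 0.0.0.0/0 -> CORE-SW1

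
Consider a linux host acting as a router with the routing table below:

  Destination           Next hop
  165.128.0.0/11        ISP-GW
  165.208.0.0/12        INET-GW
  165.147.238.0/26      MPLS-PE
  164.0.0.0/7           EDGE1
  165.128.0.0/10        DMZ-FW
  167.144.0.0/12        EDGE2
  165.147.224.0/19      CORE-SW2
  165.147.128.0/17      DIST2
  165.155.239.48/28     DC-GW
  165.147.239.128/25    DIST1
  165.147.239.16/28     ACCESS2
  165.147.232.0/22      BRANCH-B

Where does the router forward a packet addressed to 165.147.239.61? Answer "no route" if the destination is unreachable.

Routes whose prefix contains 165.147.239.61:
  164.0.0.0/7 (164.0.0.0 - 165.255.255.255) -> EDGE1
  165.128.0.0/10 (165.128.0.0 - 165.191.255.255) -> DMZ-FW
  165.128.0.0/11 (165.128.0.0 - 165.159.255.255) -> ISP-GW
  165.147.128.0/17 (165.147.128.0 - 165.147.255.255) -> DIST2
  165.147.224.0/19 (165.147.224.0 - 165.147.255.255) -> CORE-SW2
More-specific entries that do NOT match:
  165.155.239.48/28 (165.155.239.48 - 165.155.239.63) does not contain 165.147.239.61
  165.147.239.16/28 (165.147.239.16 - 165.147.239.31) does not contain 165.147.239.61
  165.147.238.0/26 (165.147.238.0 - 165.147.238.63) does not contain 165.147.239.61
  165.147.239.128/25 (165.147.239.128 - 165.147.239.255) does not contain 165.147.239.61
  165.147.232.0/22 (165.147.232.0 - 165.147.235.255) does not contain 165.147.239.61
Longest matching prefix is /19 -> next hop CORE-SW2.

CORE-SW2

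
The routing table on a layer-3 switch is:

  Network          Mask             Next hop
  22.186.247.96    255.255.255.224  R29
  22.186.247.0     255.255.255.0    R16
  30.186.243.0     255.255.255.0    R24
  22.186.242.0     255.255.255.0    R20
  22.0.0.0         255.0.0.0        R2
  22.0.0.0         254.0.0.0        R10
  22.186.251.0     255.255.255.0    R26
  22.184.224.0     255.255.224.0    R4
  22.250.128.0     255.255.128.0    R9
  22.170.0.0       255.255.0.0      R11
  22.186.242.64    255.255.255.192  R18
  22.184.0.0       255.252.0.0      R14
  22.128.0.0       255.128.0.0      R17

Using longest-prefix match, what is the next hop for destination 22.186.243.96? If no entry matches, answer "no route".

Routes whose prefix contains 22.186.243.96:
  22.0.0.0/7 (22.0.0.0 - 23.255.255.255) -> R10
  22.0.0.0/8 (22.0.0.0 - 22.255.255.255) -> R2
  22.128.0.0/9 (22.128.0.0 - 22.255.255.255) -> R17
  22.184.0.0/14 (22.184.0.0 - 22.187.255.255) -> R14
More-specific entries that do NOT match:
  22.186.247.96/27 (22.186.247.96 - 22.186.247.127) does not contain 22.186.243.96
  22.186.242.64/26 (22.186.242.64 - 22.186.242.127) does not contain 22.186.243.96
  22.186.247.0/24 (22.186.247.0 - 22.186.247.255) does not contain 22.186.243.96
  30.186.243.0/24 (30.186.243.0 - 30.186.243.255) does not contain 22.186.243.96
  22.186.242.0/24 (22.186.242.0 - 22.186.242.255) does not contain 22.186.243.96
  22.186.251.0/24 (22.186.251.0 - 22.186.251.255) does not contain 22.186.243.96
  22.184.224.0/19 (22.184.224.0 - 22.184.255.255) does not contain 22.186.243.96
  22.250.128.0/17 (22.250.128.0 - 22.250.255.255) does not contain 22.186.243.96
  22.170.0.0/16 (22.170.0.0 - 22.170.255.255) does not contain 22.186.243.96
Longest matching prefix is /14 -> next hop R14.

R14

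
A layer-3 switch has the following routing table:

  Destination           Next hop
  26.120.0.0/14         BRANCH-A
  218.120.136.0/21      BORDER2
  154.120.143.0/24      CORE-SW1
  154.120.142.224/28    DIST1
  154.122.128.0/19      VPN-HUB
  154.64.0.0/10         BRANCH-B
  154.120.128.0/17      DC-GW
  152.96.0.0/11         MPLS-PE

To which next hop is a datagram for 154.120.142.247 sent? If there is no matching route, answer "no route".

DC-GW

Routes whose prefix contains 154.120.142.247:
  154.64.0.0/10 (154.64.0.0 - 154.127.255.255) -> BRANCH-B
  154.120.128.0/17 (154.120.128.0 - 154.120.255.255) -> DC-GW
More-specific entries that do NOT match:
  154.120.142.224/28 (154.120.142.224 - 154.120.142.239) does not contain 154.120.142.247
  154.120.143.0/24 (154.120.143.0 - 154.120.143.255) does not contain 154.120.142.247
  218.120.136.0/21 (218.120.136.0 - 218.120.143.255) does not contain 154.120.142.247
  154.122.128.0/19 (154.122.128.0 - 154.122.159.255) does not contain 154.120.142.247
Longest matching prefix is /17 -> next hop DC-GW.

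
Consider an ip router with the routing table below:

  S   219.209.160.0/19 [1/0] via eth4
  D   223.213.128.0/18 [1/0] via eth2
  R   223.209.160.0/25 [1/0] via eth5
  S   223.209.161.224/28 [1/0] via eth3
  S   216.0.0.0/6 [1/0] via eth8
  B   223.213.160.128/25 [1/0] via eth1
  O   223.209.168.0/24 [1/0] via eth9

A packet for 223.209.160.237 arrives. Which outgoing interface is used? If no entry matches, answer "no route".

No entry's prefix contains 223.209.160.237; there is no default route.

no route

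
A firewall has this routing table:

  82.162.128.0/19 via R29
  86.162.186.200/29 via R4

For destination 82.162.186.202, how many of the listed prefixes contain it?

No listed prefix contains 82.162.186.202.
Total matching entries: 0.

0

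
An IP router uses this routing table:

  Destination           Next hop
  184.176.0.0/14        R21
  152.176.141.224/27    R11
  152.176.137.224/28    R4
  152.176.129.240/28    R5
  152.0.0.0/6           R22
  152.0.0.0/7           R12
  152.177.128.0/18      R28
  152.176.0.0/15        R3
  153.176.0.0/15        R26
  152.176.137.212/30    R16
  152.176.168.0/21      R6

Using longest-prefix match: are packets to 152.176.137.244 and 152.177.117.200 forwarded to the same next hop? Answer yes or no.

yes

152.176.137.244: longest match 152.176.0.0/15 -> R3
152.177.117.200: longest match 152.176.0.0/15 -> R3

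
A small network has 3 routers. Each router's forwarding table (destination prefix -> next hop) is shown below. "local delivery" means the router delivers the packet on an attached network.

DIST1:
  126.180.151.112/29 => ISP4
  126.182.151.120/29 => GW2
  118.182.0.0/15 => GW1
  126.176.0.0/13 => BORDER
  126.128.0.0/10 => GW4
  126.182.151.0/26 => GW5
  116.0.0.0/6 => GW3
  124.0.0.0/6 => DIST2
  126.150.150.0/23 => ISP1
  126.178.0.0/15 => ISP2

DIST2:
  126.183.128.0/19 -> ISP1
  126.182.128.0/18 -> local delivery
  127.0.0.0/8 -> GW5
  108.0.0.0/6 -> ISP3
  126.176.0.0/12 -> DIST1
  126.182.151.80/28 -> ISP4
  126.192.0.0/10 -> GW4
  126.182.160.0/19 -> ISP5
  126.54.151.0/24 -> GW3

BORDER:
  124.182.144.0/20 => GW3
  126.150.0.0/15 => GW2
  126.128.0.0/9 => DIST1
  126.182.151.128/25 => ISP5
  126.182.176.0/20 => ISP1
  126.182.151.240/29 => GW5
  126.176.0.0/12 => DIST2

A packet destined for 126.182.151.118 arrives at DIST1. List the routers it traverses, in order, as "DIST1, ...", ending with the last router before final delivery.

DIST1, BORDER, DIST2

At DIST1: longest match for 126.182.151.118 is 126.176.0.0/13 -> BORDER
At BORDER: longest match for 126.182.151.118 is 126.176.0.0/12 -> DIST2
At DIST2: longest match for 126.182.151.118 is 126.182.128.0/18 -> local delivery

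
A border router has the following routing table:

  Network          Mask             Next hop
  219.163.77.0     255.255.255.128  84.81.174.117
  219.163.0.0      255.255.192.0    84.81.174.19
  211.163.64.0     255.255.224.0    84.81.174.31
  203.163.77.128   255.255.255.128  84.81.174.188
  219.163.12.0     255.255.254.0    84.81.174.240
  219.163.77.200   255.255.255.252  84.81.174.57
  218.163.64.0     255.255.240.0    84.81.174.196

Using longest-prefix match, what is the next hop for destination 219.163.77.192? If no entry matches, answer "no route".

no route

No entry's prefix contains 219.163.77.192; there is no default route.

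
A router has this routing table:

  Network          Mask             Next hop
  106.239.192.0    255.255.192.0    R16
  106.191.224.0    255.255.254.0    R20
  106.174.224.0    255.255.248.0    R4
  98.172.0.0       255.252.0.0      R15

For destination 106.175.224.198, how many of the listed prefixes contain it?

0

No listed prefix contains 106.175.224.198.
Total matching entries: 0.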